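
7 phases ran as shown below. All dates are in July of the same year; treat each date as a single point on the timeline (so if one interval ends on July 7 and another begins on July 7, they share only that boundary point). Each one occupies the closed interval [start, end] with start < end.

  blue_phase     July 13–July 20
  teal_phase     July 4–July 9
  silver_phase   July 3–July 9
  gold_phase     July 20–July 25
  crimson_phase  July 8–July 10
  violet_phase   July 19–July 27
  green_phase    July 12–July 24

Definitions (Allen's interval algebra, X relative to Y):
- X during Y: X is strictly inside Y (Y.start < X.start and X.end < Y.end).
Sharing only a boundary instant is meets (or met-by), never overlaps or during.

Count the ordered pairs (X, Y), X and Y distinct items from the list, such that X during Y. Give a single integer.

Checking all 42 ordered pairs for relation 'during'; matching pairs in alphabetical order:
(blue_phase, green_phase): blue_phase during green_phase ✓
(gold_phase, violet_phase): gold_phase during violet_phase ✓
Count: 2.

2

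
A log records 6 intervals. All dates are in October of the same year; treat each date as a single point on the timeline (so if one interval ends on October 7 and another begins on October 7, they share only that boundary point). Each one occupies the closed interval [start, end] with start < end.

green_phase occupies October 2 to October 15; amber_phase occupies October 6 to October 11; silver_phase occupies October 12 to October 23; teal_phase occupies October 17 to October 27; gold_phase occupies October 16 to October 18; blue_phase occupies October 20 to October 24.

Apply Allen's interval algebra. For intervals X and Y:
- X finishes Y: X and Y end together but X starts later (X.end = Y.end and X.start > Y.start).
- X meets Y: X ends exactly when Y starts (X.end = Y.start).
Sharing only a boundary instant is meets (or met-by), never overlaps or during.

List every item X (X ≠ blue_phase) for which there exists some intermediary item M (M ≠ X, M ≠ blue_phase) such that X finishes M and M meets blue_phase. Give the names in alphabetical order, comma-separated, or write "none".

none

Target blue_phase = [October 20, October 24].
Intermediaries M with M meets blue_phase: none.
Union: none.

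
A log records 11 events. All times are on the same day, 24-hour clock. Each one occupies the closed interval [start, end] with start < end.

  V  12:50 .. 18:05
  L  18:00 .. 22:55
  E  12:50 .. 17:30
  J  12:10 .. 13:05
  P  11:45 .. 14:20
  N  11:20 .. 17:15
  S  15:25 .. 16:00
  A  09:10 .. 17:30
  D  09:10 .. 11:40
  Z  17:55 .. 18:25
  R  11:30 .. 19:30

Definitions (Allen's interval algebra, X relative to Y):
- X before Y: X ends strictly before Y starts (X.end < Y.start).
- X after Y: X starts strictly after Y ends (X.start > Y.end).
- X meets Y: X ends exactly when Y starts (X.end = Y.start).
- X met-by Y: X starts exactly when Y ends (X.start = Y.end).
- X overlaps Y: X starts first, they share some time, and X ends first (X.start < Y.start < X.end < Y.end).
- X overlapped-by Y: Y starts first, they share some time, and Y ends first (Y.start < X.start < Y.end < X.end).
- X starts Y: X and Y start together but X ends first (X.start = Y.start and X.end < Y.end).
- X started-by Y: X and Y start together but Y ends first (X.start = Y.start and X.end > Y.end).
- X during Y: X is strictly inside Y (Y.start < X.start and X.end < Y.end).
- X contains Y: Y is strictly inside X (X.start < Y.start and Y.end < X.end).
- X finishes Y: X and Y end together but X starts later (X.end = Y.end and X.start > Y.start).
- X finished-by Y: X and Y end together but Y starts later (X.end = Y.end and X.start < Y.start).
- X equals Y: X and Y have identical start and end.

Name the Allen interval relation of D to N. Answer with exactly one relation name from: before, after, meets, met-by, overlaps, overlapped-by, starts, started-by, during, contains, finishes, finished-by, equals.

D = [09:10, 11:40]; N = [11:20, 17:15].
Compare endpoints: D.start < N.start, D.start < N.end, D.end > N.start, D.end < N.end.
That pattern is 'overlaps'.

overlaps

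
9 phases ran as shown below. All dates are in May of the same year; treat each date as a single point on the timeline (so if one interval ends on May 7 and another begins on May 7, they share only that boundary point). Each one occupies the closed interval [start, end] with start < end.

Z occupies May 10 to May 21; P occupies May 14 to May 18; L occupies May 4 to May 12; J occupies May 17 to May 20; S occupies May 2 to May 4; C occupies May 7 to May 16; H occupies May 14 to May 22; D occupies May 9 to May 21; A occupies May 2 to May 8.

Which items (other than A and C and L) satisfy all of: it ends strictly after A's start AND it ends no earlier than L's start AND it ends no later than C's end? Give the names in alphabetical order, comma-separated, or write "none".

S

Conditions: its end is strictly after A's start (X.end > May 2) AND its end is no earlier than L's start (X.end >= May 4) AND its end is no later than C's end (X.end <= May 16).
D: end May 21 > May 2? ✓; end May 21 >= May 4? ✓; end May 21 <= May 16? ✗ → no.
H: end May 22 > May 2? ✓; end May 22 >= May 4? ✓; end May 22 <= May 16? ✗ → no.
J: end May 20 > May 2? ✓; end May 20 >= May 4? ✓; end May 20 <= May 16? ✗ → no.
P: end May 18 > May 2? ✓; end May 18 >= May 4? ✓; end May 18 <= May 16? ✗ → no.
S: end May 4 > May 2? ✓; end May 4 >= May 4? ✓; end May 4 <= May 16? ✓ → yes.
Z: end May 21 > May 2? ✓; end May 21 >= May 4? ✓; end May 21 <= May 16? ✗ → no.
Result: S.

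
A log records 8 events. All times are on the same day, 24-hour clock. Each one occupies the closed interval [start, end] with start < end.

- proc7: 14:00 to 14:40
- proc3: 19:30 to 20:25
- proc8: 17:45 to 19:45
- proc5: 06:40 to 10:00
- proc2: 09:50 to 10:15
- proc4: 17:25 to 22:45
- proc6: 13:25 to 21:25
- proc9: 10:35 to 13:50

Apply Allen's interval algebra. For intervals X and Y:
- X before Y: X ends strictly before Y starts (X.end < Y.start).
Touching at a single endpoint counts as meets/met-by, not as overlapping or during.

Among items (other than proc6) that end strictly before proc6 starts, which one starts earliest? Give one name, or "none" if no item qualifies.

Target proc6 = [13:25, 21:25].
proc2 [09:50, 10:15] → before → candidate.
proc3 [19:30, 20:25] → during → excluded.
proc4 [17:25, 22:45] → overlapped-by → excluded.
proc5 [06:40, 10:00] → before → candidate.
proc7 [14:00, 14:40] → during → excluded.
proc8 [17:45, 19:45] → during → excluded.
proc9 [10:35, 13:50] → overlaps → excluded.
Among candidates, earliest start is 06:40 → proc5.

proc5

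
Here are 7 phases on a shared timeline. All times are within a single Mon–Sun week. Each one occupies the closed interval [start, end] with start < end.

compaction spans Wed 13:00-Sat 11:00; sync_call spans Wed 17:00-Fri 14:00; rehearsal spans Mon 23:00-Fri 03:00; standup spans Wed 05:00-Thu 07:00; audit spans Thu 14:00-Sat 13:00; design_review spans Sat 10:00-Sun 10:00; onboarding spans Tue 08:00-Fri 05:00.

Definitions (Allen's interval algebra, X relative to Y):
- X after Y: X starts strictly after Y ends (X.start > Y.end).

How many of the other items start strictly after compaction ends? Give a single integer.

0

Target compaction = [Wed 13:00, Sat 11:00].
audit [Thu 14:00, Sat 13:00] → overlapped-by → no.
design_review [Sat 10:00, Sun 10:00] → overlapped-by → no.
onboarding [Tue 08:00, Fri 05:00] → overlaps → no.
rehearsal [Mon 23:00, Fri 03:00] → overlaps → no.
standup [Wed 05:00, Thu 07:00] → overlaps → no.
sync_call [Wed 17:00, Fri 14:00] → during → no.
Total: 0.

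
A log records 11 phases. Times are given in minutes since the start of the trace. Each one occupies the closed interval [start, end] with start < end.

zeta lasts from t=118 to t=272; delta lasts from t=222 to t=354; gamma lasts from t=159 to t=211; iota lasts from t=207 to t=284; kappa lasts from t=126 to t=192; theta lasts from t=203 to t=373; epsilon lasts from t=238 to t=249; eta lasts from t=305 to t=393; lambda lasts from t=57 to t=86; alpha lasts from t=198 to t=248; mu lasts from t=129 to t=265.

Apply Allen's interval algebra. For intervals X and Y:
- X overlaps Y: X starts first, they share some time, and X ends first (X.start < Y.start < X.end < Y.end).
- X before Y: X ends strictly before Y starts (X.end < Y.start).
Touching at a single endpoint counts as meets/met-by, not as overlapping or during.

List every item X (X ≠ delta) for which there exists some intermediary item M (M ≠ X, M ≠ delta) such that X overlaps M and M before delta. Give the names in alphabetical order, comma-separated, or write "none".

Target delta = [t=222, t=354].
Intermediaries M with M before delta: gamma, kappa, lambda.
Via gamma — items with X overlaps gamma: kappa.
Via kappa — items with X overlaps kappa: none.
Via lambda — items with X overlaps lambda: none.
Union: kappa.

kappa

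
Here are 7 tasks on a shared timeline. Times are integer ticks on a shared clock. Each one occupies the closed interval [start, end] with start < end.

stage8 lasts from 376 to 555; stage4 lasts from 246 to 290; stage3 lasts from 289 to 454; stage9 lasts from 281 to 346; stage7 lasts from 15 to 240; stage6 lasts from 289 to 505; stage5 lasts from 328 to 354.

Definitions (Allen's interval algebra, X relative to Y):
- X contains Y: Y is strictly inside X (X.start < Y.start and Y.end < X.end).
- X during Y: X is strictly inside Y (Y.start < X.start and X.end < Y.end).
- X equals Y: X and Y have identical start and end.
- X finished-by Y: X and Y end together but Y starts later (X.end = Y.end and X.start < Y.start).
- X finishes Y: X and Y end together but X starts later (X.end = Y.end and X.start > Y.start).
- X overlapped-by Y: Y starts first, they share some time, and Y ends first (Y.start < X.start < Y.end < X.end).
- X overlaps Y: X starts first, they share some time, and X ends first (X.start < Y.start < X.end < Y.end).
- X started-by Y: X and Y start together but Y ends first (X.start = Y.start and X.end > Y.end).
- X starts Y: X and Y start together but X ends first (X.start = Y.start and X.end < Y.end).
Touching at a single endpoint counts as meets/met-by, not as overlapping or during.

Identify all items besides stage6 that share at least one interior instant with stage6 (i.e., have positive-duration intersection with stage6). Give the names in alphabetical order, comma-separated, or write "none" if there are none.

stage3, stage4, stage5, stage8, stage9

Target stage6 = [289, 505].
stage3 [289, 454] → starts → yes.
stage4 [246, 290] → overlaps → yes.
stage5 [328, 354] → during → yes.
stage7 [15, 240] → before → no.
stage8 [376, 555] → overlapped-by → yes.
stage9 [281, 346] → overlaps → yes.
Result: stage3, stage4, stage5, stage8, stage9.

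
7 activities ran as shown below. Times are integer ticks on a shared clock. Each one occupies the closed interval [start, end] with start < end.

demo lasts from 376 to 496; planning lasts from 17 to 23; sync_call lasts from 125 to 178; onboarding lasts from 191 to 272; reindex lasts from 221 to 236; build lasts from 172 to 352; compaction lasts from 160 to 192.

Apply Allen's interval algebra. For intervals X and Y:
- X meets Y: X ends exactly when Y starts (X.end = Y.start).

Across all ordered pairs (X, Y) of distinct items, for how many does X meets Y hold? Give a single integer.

Checking all 42 ordered pairs for relation 'meets'; matching pairs in alphabetical order:
No pair satisfies it.
Count: 0.

0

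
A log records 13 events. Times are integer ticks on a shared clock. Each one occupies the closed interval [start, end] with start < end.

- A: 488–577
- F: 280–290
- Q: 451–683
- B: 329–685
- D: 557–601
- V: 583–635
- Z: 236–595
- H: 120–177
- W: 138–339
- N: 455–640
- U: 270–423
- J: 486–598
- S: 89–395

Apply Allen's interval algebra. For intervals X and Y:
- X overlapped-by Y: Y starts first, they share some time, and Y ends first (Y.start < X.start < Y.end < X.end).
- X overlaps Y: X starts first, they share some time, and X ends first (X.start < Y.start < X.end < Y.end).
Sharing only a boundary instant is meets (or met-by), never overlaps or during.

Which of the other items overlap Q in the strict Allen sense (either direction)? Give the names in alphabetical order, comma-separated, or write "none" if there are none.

Target Q = [451, 683].
A [488, 577] → during → no.
B [329, 685] → contains → no.
D [557, 601] → during → no.
F [280, 290] → before → no.
H [120, 177] → before → no.
J [486, 598] → during → no.
N [455, 640] → during → no.
S [89, 395] → before → no.
U [270, 423] → before → no.
V [583, 635] → during → no.
W [138, 339] → before → no.
Z [236, 595] → overlaps → yes.
Result: Z.

Z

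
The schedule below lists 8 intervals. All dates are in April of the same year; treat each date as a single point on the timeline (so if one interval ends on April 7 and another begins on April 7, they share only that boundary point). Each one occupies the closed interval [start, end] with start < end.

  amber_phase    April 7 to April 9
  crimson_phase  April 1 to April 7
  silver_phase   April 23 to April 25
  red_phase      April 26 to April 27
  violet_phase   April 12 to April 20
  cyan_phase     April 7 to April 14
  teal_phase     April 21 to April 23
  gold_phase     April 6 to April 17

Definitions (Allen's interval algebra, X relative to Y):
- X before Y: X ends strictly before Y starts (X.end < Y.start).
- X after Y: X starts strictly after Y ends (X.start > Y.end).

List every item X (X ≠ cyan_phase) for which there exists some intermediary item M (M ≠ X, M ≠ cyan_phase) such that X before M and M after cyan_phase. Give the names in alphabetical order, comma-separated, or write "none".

Target cyan_phase = [April 7, April 14].
Intermediaries M with M after cyan_phase: red_phase, silver_phase, teal_phase.
Via red_phase — items with X before red_phase: amber_phase, crimson_phase, gold_phase, silver_phase, teal_phase, violet_phase.
Via silver_phase — items with X before silver_phase: amber_phase, crimson_phase, gold_phase, violet_phase.
Via teal_phase — items with X before teal_phase: amber_phase, crimson_phase, gold_phase, violet_phase.
Union: amber_phase, crimson_phase, gold_phase, silver_phase, teal_phase, violet_phase.

amber_phase, crimson_phase, gold_phase, silver_phase, teal_phase, violet_phase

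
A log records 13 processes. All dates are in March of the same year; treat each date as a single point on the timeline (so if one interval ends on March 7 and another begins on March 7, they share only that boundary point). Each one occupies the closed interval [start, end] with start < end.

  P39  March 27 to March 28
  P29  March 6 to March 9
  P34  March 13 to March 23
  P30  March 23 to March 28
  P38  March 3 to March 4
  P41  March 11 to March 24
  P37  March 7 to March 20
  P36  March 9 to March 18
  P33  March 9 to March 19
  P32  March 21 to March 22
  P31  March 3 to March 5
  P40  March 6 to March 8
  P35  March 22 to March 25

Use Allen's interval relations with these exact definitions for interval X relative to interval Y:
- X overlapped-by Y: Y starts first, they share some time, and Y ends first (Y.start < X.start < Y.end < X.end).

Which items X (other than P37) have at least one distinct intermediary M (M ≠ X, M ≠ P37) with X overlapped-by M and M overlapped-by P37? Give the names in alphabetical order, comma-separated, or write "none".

Target P37 = [March 7, March 20].
Intermediaries M with M overlapped-by P37: P34, P41.
Via P34 — items with X overlapped-by P34: P35.
Via P41 — items with X overlapped-by P41: P30, P35.
Union: P30, P35.

P30, P35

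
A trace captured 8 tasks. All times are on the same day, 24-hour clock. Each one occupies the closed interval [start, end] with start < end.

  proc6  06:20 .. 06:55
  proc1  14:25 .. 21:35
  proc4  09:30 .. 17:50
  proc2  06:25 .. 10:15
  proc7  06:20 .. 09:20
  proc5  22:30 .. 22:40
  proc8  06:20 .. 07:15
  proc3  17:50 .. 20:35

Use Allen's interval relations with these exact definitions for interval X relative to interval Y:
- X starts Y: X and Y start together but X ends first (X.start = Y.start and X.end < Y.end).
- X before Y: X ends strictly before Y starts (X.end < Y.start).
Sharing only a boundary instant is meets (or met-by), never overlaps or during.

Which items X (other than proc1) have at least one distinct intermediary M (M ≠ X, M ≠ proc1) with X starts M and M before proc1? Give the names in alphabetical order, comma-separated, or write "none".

proc6, proc8

Target proc1 = [14:25, 21:35].
Intermediaries M with M before proc1: proc2, proc6, proc7, proc8.
Via proc2 — items with X starts proc2: none.
Via proc6 — items with X starts proc6: none.
Via proc7 — items with X starts proc7: proc6, proc8.
Via proc8 — items with X starts proc8: proc6.
Union: proc6, proc8.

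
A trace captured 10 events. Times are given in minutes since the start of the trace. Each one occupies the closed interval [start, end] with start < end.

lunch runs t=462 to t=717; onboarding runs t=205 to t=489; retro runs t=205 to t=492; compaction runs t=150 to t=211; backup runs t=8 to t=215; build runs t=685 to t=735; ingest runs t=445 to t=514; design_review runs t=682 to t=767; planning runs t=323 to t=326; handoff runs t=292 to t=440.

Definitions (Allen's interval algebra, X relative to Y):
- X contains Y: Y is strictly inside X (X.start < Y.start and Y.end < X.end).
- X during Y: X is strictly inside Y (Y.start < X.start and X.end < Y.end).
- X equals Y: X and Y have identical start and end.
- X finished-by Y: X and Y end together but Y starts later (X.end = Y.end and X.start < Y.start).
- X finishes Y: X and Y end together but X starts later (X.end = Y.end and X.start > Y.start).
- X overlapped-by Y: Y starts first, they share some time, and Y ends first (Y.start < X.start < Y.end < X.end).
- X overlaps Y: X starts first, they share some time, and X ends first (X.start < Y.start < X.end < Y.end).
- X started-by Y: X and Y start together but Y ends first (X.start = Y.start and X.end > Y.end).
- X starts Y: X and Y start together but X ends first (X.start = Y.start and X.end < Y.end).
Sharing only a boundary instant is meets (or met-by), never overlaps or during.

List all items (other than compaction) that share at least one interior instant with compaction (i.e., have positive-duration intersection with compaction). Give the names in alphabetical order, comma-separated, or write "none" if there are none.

backup, onboarding, retro

Target compaction = [t=150, t=211].
backup [t=8, t=215] → contains → yes.
build [t=685, t=735] → after → no.
design_review [t=682, t=767] → after → no.
handoff [t=292, t=440] → after → no.
ingest [t=445, t=514] → after → no.
lunch [t=462, t=717] → after → no.
onboarding [t=205, t=489] → overlapped-by → yes.
planning [t=323, t=326] → after → no.
retro [t=205, t=492] → overlapped-by → yes.
Result: backup, onboarding, retro.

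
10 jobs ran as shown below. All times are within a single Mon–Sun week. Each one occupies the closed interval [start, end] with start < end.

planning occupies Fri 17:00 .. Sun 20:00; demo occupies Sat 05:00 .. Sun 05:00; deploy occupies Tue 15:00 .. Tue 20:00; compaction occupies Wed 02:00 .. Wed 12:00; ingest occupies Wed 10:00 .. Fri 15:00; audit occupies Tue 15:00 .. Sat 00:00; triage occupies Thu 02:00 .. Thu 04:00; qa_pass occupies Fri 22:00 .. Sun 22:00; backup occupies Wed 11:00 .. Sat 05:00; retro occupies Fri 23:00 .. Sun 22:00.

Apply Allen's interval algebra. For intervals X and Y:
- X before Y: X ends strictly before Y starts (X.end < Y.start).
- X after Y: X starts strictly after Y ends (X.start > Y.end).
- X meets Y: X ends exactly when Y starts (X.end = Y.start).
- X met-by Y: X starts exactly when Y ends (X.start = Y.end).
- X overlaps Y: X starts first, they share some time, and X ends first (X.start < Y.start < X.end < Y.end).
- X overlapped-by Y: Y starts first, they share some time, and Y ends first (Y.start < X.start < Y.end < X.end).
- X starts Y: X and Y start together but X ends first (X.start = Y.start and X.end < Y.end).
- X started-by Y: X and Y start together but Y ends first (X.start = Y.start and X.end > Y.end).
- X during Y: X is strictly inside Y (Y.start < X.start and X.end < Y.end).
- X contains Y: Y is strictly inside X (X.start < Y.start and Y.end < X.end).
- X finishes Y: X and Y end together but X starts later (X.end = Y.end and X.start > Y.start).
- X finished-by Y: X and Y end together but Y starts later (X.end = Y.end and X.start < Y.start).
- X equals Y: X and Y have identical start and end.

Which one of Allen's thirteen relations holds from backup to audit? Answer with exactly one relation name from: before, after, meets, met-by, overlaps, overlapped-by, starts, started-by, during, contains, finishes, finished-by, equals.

backup = [Wed 11:00, Sat 05:00]; audit = [Tue 15:00, Sat 00:00].
Compare endpoints: backup.start > audit.start, backup.start < audit.end, backup.end > audit.start, backup.end > audit.end.
That pattern is 'overlapped-by'.

overlapped-by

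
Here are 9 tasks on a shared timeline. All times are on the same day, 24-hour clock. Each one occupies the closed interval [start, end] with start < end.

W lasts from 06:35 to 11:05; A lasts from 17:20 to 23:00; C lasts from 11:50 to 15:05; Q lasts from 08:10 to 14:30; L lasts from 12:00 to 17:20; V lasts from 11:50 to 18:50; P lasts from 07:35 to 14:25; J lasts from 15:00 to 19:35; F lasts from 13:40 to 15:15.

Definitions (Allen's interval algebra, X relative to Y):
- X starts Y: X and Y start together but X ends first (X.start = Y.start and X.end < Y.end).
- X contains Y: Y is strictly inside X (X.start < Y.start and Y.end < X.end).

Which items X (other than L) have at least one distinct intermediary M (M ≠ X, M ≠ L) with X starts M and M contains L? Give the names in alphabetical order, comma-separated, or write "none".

Target L = [12:00, 17:20].
Intermediaries M with M contains L: V.
Via V — items with X starts V: C.
Union: C.

C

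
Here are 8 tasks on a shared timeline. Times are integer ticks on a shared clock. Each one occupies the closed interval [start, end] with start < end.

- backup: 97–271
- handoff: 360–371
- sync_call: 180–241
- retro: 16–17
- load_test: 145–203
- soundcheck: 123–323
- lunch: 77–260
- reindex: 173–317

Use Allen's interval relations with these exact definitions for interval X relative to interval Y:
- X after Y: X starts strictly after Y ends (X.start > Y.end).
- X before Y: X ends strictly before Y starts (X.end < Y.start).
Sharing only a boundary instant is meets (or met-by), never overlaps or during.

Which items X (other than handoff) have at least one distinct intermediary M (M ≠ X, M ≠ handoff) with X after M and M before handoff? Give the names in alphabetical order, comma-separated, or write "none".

Target handoff = [360, 371].
Intermediaries M with M before handoff: backup, load_test, lunch, reindex, retro, soundcheck, sync_call.
Via backup — items with X after backup: none.
Via load_test — items with X after load_test: none.
Via lunch — items with X after lunch: none.
Via reindex — items with X after reindex: none.
Via retro — items with X after retro: backup, load_test, lunch, reindex, soundcheck, sync_call.
Via soundcheck — items with X after soundcheck: none.
Via sync_call — items with X after sync_call: none.
Union: backup, load_test, lunch, reindex, soundcheck, sync_call.

backup, load_test, lunch, reindex, soundcheck, sync_call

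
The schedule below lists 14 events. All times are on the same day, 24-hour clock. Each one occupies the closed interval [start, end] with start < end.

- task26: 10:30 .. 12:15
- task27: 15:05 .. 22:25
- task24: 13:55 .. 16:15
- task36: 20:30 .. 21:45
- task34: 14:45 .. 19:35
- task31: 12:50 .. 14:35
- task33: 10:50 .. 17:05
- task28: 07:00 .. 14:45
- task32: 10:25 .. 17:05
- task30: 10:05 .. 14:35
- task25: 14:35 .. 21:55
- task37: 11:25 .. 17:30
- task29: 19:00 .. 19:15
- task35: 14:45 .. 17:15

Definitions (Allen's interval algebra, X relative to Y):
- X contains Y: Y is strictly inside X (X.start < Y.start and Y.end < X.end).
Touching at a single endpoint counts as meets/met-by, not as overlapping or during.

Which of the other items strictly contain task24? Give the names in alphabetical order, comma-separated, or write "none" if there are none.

Target task24 = [13:55, 16:15].
task25 [14:35, 21:55] → overlapped-by → no.
task26 [10:30, 12:15] → before → no.
task27 [15:05, 22:25] → overlapped-by → no.
task28 [07:00, 14:45] → overlaps → no.
task29 [19:00, 19:15] → after → no.
task30 [10:05, 14:35] → overlaps → no.
task31 [12:50, 14:35] → overlaps → no.
task32 [10:25, 17:05] → contains → yes.
task33 [10:50, 17:05] → contains → yes.
task34 [14:45, 19:35] → overlapped-by → no.
task35 [14:45, 17:15] → overlapped-by → no.
task36 [20:30, 21:45] → after → no.
task37 [11:25, 17:30] → contains → yes.
Result: task32, task33, task37.

task32, task33, task37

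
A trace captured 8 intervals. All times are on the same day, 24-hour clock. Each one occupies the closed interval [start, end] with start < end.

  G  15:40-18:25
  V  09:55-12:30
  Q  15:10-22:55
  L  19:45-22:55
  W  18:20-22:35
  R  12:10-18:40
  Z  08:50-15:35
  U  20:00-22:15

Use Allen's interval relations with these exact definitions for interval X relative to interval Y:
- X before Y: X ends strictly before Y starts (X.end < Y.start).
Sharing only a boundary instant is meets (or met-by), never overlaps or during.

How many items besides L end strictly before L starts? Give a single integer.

4

Target L = [19:45, 22:55].
G [15:40, 18:25] → before → counts.
Q [15:10, 22:55] → finished-by → no.
R [12:10, 18:40] → before → counts.
U [20:00, 22:15] → during → no.
V [09:55, 12:30] → before → counts.
W [18:20, 22:35] → overlaps → no.
Z [08:50, 15:35] → before → counts.
Total: 4.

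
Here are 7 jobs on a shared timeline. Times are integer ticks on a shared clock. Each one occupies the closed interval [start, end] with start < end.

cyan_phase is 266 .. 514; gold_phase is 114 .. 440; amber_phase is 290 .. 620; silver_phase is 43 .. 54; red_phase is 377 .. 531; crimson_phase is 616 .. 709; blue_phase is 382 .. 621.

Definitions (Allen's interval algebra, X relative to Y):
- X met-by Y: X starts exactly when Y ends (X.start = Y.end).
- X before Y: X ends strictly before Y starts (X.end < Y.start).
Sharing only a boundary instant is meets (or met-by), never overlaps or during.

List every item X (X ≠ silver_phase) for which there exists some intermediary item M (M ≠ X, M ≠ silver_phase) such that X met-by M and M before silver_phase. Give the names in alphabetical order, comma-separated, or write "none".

Target silver_phase = [43, 54].
Intermediaries M with M before silver_phase: none.
Union: none.

none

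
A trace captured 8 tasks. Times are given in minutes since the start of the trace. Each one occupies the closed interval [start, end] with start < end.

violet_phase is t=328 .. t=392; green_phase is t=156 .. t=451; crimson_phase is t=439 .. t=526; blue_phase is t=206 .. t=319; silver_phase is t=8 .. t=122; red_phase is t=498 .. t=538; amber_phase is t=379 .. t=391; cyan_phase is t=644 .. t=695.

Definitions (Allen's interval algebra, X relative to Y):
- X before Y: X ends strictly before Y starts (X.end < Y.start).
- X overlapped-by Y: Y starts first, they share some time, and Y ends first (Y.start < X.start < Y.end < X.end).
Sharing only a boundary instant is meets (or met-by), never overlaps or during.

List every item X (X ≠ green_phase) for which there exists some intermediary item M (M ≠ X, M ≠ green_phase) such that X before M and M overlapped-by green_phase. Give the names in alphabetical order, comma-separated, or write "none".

amber_phase, blue_phase, silver_phase, violet_phase

Target green_phase = [t=156, t=451].
Intermediaries M with M overlapped-by green_phase: crimson_phase.
Via crimson_phase — items with X before crimson_phase: amber_phase, blue_phase, silver_phase, violet_phase.
Union: amber_phase, blue_phase, silver_phase, violet_phase.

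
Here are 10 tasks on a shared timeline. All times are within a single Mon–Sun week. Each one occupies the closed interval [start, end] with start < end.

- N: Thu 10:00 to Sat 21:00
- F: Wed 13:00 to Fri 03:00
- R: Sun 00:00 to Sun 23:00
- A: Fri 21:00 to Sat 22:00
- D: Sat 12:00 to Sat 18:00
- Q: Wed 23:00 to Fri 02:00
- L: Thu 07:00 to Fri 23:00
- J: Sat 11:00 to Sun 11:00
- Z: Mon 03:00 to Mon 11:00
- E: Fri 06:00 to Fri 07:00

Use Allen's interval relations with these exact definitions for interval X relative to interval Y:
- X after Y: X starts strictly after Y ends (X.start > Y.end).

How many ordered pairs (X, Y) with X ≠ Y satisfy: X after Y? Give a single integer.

29

Checking all 90 ordered pairs for relation 'after'; matching pairs in alphabetical order:
(A, E): A after E ✓
(A, F): A after F ✓
(A, Q): A after Q ✓
(A, Z): A after Z ✓
(D, E): D after E ✓
(D, F): D after F ✓
(D, L): D after L ✓
(D, Q): D after Q ✓
(D, Z): D after Z ✓
(E, F): E after F ✓
(E, Q): E after Q ✓
(E, Z): E after Z ✓
(F, Z): F after Z ✓
(J, E): J after E ✓
(J, F): J after F ✓
(J, L): J after L ✓
(J, Q): J after Q ✓
(J, Z): J after Z ✓
(L, Z): L after Z ✓
(N, Z): N after Z ✓
(Q, Z): Q after Z ✓
(R, A): R after A ✓
(R, D): R after D ✓
(R, E): R after E ✓
... plus 5 further pairs not listed.
Count: 29.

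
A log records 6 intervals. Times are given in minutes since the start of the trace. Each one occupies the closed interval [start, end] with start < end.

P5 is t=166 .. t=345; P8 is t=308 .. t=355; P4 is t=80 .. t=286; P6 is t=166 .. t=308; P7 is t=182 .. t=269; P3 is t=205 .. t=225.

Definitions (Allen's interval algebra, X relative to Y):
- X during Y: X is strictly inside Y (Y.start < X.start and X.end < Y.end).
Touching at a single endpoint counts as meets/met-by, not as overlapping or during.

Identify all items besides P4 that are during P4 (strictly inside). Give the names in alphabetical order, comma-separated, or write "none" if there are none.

P3, P7

Target P4 = [t=80, t=286].
P3 [t=205, t=225] → during → yes.
P5 [t=166, t=345] → overlapped-by → no.
P6 [t=166, t=308] → overlapped-by → no.
P7 [t=182, t=269] → during → yes.
P8 [t=308, t=355] → after → no.
Result: P3, P7.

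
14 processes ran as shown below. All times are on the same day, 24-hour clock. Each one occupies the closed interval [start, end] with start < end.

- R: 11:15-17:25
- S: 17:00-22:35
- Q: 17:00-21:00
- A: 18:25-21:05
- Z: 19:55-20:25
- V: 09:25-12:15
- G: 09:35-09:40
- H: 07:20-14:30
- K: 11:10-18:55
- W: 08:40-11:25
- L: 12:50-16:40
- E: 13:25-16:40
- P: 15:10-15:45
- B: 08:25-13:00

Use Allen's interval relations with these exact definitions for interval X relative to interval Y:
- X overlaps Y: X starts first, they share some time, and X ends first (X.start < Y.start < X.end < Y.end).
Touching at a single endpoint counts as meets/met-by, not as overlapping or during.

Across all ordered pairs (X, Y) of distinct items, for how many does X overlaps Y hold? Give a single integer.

18

Checking all 182 ordered pairs for relation 'overlaps'; matching pairs in alphabetical order:
(B, K): B overlaps K ✓
(B, L): B overlaps L ✓
(B, R): B overlaps R ✓
(H, E): H overlaps E ✓
(H, K): H overlaps K ✓
(H, L): H overlaps L ✓
(H, R): H overlaps R ✓
(K, A): K overlaps A ✓
(K, Q): K overlaps Q ✓
(K, S): K overlaps S ✓
(Q, A): Q overlaps A ✓
(R, Q): R overlaps Q ✓
(R, S): R overlaps S ✓
(V, K): V overlaps K ✓
(V, R): V overlaps R ✓
(W, K): W overlaps K ✓
(W, R): W overlaps R ✓
(W, V): W overlaps V ✓
Count: 18.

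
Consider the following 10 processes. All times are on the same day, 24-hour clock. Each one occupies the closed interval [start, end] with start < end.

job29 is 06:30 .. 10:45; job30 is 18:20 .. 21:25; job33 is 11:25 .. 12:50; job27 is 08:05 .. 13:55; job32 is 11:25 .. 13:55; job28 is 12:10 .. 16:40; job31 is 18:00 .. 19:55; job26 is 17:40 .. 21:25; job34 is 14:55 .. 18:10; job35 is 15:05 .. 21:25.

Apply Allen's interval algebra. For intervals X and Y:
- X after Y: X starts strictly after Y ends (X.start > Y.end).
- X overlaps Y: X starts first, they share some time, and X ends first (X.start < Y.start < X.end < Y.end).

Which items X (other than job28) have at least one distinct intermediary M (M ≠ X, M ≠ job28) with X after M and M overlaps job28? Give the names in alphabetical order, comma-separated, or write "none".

job26, job30, job31, job34, job35

Target job28 = [12:10, 16:40].
Intermediaries M with M overlaps job28: job27, job32, job33.
Via job27 — items with X after job27: job26, job30, job31, job34, job35.
Via job32 — items with X after job32: job26, job30, job31, job34, job35.
Via job33 — items with X after job33: job26, job30, job31, job34, job35.
Union: job26, job30, job31, job34, job35.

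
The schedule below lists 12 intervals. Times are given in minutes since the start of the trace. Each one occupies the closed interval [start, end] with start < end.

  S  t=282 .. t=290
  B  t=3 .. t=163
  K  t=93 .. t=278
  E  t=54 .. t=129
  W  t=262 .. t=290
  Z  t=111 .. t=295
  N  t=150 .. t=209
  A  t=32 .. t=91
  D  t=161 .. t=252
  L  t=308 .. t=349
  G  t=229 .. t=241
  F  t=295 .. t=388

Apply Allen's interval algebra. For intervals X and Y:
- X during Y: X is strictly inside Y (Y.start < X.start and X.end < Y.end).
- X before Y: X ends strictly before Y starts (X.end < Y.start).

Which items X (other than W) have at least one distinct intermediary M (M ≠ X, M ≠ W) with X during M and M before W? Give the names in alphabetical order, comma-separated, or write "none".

A, E, G

Target W = [t=262, t=290].
Intermediaries M with M before W: A, B, D, E, G, N.
Via A — items with X during A: none.
Via B — items with X during B: A, E.
Via D — items with X during D: G.
Via E — items with X during E: none.
Via G — items with X during G: none.
Via N — items with X during N: none.
Union: A, E, G.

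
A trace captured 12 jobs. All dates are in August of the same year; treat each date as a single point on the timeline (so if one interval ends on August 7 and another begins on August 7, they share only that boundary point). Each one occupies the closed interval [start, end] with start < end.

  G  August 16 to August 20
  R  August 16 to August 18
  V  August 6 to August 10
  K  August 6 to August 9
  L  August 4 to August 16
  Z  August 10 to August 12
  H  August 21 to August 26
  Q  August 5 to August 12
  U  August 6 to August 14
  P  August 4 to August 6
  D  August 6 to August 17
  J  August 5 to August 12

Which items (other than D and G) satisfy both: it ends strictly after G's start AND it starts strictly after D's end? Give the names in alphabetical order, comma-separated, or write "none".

Conditions: its end is strictly after G's start (X.end > August 16) AND its start is strictly after D's end (X.start > August 17).
H: end August 26 > August 16? ✓; start August 21 > August 17? ✓ → yes.
J: end August 12 > August 16? ✗; start August 5 > August 17? ✗ → no.
K: end August 9 > August 16? ✗; start August 6 > August 17? ✗ → no.
L: end August 16 > August 16? ✗; start August 4 > August 17? ✗ → no.
P: end August 6 > August 16? ✗; start August 4 > August 17? ✗ → no.
Q: end August 12 > August 16? ✗; start August 5 > August 17? ✗ → no.
R: end August 18 > August 16? ✓; start August 16 > August 17? ✗ → no.
U: end August 14 > August 16? ✗; start August 6 > August 17? ✗ → no.
V: end August 10 > August 16? ✗; start August 6 > August 17? ✗ → no.
Z: end August 12 > August 16? ✗; start August 10 > August 17? ✗ → no.
Result: H.

H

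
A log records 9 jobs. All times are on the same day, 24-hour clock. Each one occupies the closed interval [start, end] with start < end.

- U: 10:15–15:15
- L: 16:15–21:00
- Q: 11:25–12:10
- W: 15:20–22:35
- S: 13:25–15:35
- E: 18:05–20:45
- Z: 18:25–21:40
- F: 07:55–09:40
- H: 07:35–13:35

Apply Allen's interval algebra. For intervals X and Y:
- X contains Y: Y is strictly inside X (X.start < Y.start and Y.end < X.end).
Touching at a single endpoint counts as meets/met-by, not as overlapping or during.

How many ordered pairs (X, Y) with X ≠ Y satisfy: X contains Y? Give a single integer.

Checking all 72 ordered pairs for relation 'contains'; matching pairs in alphabetical order:
(H, F): H contains F ✓
(H, Q): H contains Q ✓
(L, E): L contains E ✓
(U, Q): U contains Q ✓
(W, E): W contains E ✓
(W, L): W contains L ✓
(W, Z): W contains Z ✓
Count: 7.

7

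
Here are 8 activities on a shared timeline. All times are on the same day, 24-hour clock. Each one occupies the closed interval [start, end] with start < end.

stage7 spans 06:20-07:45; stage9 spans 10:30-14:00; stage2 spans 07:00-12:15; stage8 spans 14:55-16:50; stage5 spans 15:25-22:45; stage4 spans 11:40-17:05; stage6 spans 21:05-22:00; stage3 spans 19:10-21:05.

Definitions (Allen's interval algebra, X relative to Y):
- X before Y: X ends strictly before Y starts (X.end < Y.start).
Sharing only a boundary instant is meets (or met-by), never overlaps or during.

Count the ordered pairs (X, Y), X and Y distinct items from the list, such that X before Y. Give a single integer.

Checking all 56 ordered pairs for relation 'before'; matching pairs in alphabetical order:
(stage2, stage3): stage2 before stage3 ✓
(stage2, stage5): stage2 before stage5 ✓
(stage2, stage6): stage2 before stage6 ✓
(stage2, stage8): stage2 before stage8 ✓
(stage4, stage3): stage4 before stage3 ✓
(stage4, stage6): stage4 before stage6 ✓
(stage7, stage3): stage7 before stage3 ✓
(stage7, stage4): stage7 before stage4 ✓
(stage7, stage5): stage7 before stage5 ✓
(stage7, stage6): stage7 before stage6 ✓
(stage7, stage8): stage7 before stage8 ✓
(stage7, stage9): stage7 before stage9 ✓
(stage8, stage3): stage8 before stage3 ✓
(stage8, stage6): stage8 before stage6 ✓
(stage9, stage3): stage9 before stage3 ✓
(stage9, stage5): stage9 before stage5 ✓
(stage9, stage6): stage9 before stage6 ✓
(stage9, stage8): stage9 before stage8 ✓
Count: 18.

18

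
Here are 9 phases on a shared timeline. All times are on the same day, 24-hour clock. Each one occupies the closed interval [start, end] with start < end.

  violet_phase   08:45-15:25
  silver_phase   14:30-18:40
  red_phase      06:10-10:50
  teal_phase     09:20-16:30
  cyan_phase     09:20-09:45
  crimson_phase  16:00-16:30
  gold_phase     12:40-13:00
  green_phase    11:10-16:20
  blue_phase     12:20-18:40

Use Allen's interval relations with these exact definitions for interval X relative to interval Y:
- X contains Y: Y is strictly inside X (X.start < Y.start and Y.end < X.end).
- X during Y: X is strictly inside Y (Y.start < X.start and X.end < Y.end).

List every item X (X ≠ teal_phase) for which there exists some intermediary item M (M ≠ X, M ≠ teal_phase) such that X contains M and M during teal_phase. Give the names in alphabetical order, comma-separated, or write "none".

blue_phase, green_phase, violet_phase

Target teal_phase = [09:20, 16:30].
Intermediaries M with M during teal_phase: gold_phase, green_phase.
Via gold_phase — items with X contains gold_phase: blue_phase, green_phase, violet_phase.
Via green_phase — items with X contains green_phase: none.
Union: blue_phase, green_phase, violet_phase.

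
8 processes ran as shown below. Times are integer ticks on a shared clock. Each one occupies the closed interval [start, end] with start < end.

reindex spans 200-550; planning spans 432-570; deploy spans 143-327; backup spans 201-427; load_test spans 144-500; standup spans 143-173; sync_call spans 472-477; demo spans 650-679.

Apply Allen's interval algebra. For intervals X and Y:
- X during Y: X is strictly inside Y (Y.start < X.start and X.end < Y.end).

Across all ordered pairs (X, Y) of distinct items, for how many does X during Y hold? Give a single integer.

5

Checking all 56 ordered pairs for relation 'during'; matching pairs in alphabetical order:
(backup, load_test): backup during load_test ✓
(backup, reindex): backup during reindex ✓
(sync_call, load_test): sync_call during load_test ✓
(sync_call, planning): sync_call during planning ✓
(sync_call, reindex): sync_call during reindex ✓
Count: 5.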